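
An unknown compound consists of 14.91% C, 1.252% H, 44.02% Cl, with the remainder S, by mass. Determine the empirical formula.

Assume 100 g: 14.91 g C, 1.252 g H, 44.02 g Cl, 39.818 g S.
Moles — C: 14.91 / 12.01 = 1.241 mol; H: 1.252 / 1.008 = 1.242 mol; Cl: 44.02 / 35.45 = 1.242 mol; S: 39.818 / 32.07 = 1.242 mol
Divide by the smallest (1.241 mol C): C 1.000, H 1.000, Cl 1.000, S 1.000
Ratio ≈ 1:1:1:1, so the empirical formula is CHClS

CHClS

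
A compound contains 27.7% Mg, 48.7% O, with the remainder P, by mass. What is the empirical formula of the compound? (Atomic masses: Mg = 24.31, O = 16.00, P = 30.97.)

Mg3O8P2

Assume 100 g: 27.7 g Mg, 48.7 g O, 23.6 g P.
n(Mg) = 27.7/24.31 = 1.139, n(O) = 48.7/16.00 = 3.044, n(P) = 23.6/30.97 = 0.762
Ratios (÷ 0.762): Mg 1.495, O 3.994, P 1.000
×2: Mg 2.99, O 7.99, P 2.00 → Mg3O8P2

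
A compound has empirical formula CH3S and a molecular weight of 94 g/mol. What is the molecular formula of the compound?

Empirical-formula mass = 47.10 g/mol
n = 94 / 47.10 = 2.00 ≈ 2
Molecular formula = (CH3S)2 = C2H6S2

C2H6S2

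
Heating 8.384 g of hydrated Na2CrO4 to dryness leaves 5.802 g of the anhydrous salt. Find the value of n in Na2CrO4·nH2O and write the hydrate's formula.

Na2CrO4·4H2O

Mass of water lost = 8.384 − 5.802 = 2.582 g → 2.582 / 18.02 = 0.1433 mol H2O
Molar mass of Na2CrO4 = 161.98 g/mol → mol Na2CrO4 = 5.802 / 161.98 = 0.03582
n = 0.1433 / 0.03582 = 4.00 ≈ 4 → Na2CrO4·4H2O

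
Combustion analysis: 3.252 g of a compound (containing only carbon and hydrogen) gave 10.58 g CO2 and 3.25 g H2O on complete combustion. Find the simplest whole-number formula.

mol C = 10.58 / 44.01 = 0.2404; mass C = 0.2404 × 12.01 = 2.887 g
mol H = 2 × (3.25 / 18.02) = 0.3607; mass H = 0.3607 × 1.008 = 0.3636 g
Smallest is C at 0.2404 mol; normalising gives C 1.000, H 1.500
×2: C 2.00, H 3.00 → C2H3

C2H3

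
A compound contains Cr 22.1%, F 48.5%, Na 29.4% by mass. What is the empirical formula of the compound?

CrF6Na3

Assume 100 g: 22.1 g Cr, 48.5 g F, 29.4 g Na.
n(Cr) = 22.1/52.00 = 0.425, n(F) = 48.5/19.00 = 2.553, n(Na) = 29.4/22.99 = 1.279
Divide by the smallest (0.425 mol Cr): Cr 1.000, F 6.006, Na 3.009
→ CrF6Na3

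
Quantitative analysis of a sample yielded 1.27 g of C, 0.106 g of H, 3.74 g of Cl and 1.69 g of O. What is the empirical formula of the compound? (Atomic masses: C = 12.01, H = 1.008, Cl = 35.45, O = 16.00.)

CHClO

n(C) = 1.27/12.01 = 0.1057, n(H) = 0.106/1.008 = 0.1052, n(Cl) = 3.74/35.45 = 0.1055, n(O) = 1.69/16.00 = 0.1056
Smallest is H at 0.1052 mol; normalising gives C 1.006, H 1.000, Cl 1.003, O 1.004
≈ 1:1:1:1 → CHClO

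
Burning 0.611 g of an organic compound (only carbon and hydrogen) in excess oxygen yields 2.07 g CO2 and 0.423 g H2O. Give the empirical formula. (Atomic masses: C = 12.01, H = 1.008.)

mol C = 2.07 / 44.01 = 0.04703; mass C = 0.04703 × 12.01 = 0.5649 g
mol H = 2 × (0.423 / 18.02) = 0.04695; mass H = 0.04695 × 1.008 = 0.04732 g
Smallest is H at 0.04695 mol; normalising gives C 1.002, H 1.000
Ratio ≈ 1:1, so the empirical formula is CH

CH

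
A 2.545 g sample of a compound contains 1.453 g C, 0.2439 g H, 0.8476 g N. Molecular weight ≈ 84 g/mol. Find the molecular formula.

Moles — C: 1.453 / 12.01 = 0.121 mol; H: 0.2439 / 1.008 = 0.242 mol; N: 0.8476 / 14.01 = 0.0605 mol
Ratios (÷ 0.0605): C 2.000, H 3.999, N 1.000
≈ 2:4:1 → C2H4N
Empirical-formula mass = 42.06 g/mol
n = 84 / 42.06 = 2.00 ≈ 2
Molecular formula = (C2H4N)×2 = C4H8N2

C4H8N2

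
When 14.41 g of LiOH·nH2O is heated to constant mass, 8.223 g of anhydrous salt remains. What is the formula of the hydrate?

Mass of water lost = 14.41 − 8.223 = 6.187 g → 6.187 / 18.02 = 0.3433 mol H2O
Molar mass of LiOH = 23.95 g/mol → mol LiOH = 8.223 / 23.95 = 0.3434
n = 0.3433 / 0.3434 = 1.00 ≈ 1 → LiOH·H2O

LiOH·H2O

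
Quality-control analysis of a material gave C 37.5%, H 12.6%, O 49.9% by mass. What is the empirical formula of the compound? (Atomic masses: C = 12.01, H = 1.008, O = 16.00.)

Assume 100 g: 37.5 g C, 12.6 g H, 49.9 g O.
n(C) = 37.5/12.01 = 3.122, n(H) = 12.6/1.008 = 12.5, n(O) = 49.9/16.00 = 3.119
Divide by the smallest (3.119 mol O): C 1.001, H 4.008, O 1.000
→ CH4O

CH4O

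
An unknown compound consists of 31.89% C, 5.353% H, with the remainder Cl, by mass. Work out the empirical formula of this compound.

C3H6Cl2

Assume 100 g: 31.89 g C, 5.353 g H, 62.757 g Cl.
Moles — C: 31.89 / 12.01 = 2.655 mol; H: 5.353 / 1.008 = 5.311 mol; Cl: 62.757 / 35.45 = 1.77 mol
Smallest is Cl at 1.77 mol; normalising gives C 1.500, H 3.000, Cl 1.000
Scaling by 2: C 3.00, H 6.00, Cl 2.00 → C3H6Cl2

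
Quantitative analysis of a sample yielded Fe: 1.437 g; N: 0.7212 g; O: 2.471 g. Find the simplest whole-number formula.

FeN2O6

Moles — Fe: 1.437 / 55.85 = 0.02573 mol; N: 0.7212 / 14.01 = 0.05148 mol; O: 2.471 / 16.00 = 0.1544 mol
Smallest is Fe at 0.02573 mol; normalising gives Fe 1.000, N 2.001, O 6.002
Ratio ≈ 1:2:6, so the empirical formula is FeN2O6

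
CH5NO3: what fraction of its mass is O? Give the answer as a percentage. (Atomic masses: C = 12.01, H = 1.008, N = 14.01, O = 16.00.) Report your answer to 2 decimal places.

Molar mass = 1(12.01) + 5(1.008) + 1(14.01) + 3(16.00) = 79.060 g/mol
Mass of O per mole = 3 × 16.00 = 48.000 g
% O = 48.000 / 79.060 × 100 = 60.71%

60.71%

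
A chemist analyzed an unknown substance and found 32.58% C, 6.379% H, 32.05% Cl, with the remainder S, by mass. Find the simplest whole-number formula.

Assume 100 g: 32.58 g C, 6.379 g H, 32.05 g Cl, 28.991 g S.
C: 32.58 g ÷ 12.01 g/mol = 2.713 mol
H: 6.379 g ÷ 1.008 g/mol = 6.328 mol
Cl: 32.05 g ÷ 35.45 g/mol = 0.9041 mol
S: 28.991 g ÷ 32.07 g/mol = 0.904 mol
Ratios (÷ 0.904): C 3.001, H 7.000, Cl 1.000, S 1.000
Ratio ≈ 3:7:1:1, so the empirical formula is C3H7ClS

C3H7ClS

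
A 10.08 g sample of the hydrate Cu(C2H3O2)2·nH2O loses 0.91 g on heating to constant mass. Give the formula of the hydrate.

Mass of anhydrous Cu(C2H3O2)2 = 10.08 − 0.91 = 9.17 g
mol H2O = 0.91 / 18.02 = 0.0505
Molar mass of Cu(C2H3O2)2 = 181.64 g/mol → mol Cu(C2H3O2)2 = 9.17 / 181.64 = 0.05049
n = 0.0505 / 0.05049 = 1.00 ≈ 1 → Cu(C2H3O2)2·H2O

Cu(C2H3O2)2·H2O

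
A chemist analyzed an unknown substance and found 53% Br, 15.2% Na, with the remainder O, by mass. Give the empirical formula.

Assume 100 g: 53 g Br, 15.2 g Na, 31.8 g O.
Moles — Br: 53 / 79.90 = 0.6633 mol; Na: 15.2 / 22.99 = 0.6612 mol; O: 31.8 / 16.00 = 1.988 mol
Divide by the smallest (0.6612 mol Na): Br 1.003, Na 1.000, O 3.006
Ratio ≈ 1:1:3, so the empirical formula is BrNaO3

BrNaO3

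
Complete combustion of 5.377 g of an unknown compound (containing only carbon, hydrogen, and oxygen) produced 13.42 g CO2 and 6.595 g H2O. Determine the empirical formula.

C5H12O

mol C = 13.42 / 44.01 = 0.3049; mass C = 0.3049 × 12.01 = 3.662 g
mol H = 2 × (6.595 / 18.02) = 0.7320; mass H = 0.7320 × 1.008 = 0.7378 g
mass O = 5.377 − (4.400) = 0.9770 g → mol O = 0.06106
Divide by the smallest (0.06106 mol O): C 4.994, H 11.988, O 1.000
≈ 5:12:1 → C5H12O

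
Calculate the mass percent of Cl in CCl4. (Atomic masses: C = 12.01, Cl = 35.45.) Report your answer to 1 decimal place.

92.2%

Molar mass = 1(12.01) + 4(35.45) = 153.810 g/mol
Mass of Cl per mole = 4 × 35.45 = 141.800 g
% Cl = 141.800 / 153.810 × 100 = 92.2%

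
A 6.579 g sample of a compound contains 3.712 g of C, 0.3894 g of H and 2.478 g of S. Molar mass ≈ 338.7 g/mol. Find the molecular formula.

C16H20S4

Moles — C: 3.712 / 12.01 = 0.3091 mol; H: 0.3894 / 1.008 = 0.3863 mol; S: 2.478 / 32.07 = 0.07727 mol
Divide by the smallest (0.07727 mol S): C 4.000, H 5.000, S 1.000
Ratio ≈ 4:5:1, so the empirical formula is C4H5S
Empirical-formula mass = 85.15 g/mol
n = 338.7 / 85.15 = 3.98 ≈ 4
Molecular formula = (C4H5S)×4 = C16H20S4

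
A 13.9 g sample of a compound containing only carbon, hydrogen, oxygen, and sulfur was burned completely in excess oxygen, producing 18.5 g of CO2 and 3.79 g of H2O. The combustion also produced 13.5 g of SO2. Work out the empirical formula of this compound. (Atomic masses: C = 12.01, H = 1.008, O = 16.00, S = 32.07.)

C4H4OS2

mol C = 18.5 / 44.01 = 0.4204; mass C = 0.4204 × 12.01 = 5.049 g
mol H = 2 × (3.79 / 18.02) = 0.4206; mass H = 0.4206 × 1.008 = 0.4240 g
mol S = 13.5 / 64.07 = 0.2107; mass S = 6.757 g
mass O = 13.9 − (12.23) = 1.670 g → mol O = 0.1044
Smallest is O at 0.1044 mol; normalising gives C 4.027, H 4.030, O 1.000, S 2.019
≈ 4:4:1:2 → C4H4OS2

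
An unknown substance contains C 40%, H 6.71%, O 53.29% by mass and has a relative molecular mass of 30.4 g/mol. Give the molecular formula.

Assume 100 g: 40 g C, 6.71 g H, 53.29 g O.
Moles — C: 40 / 12.01 = 3.331 mol; H: 6.71 / 1.008 = 6.657 mol; O: 53.29 / 16.00 = 3.331 mol
Ratios (÷ 3.331): C 1.000, H 1.999, O 1.000
Ratio ≈ 1:2:1, so the empirical formula is CH2O
Empirical-formula mass = 30.03 g/mol
n = 30.4 / 30.03 = 1.01 ≈ 1
Molecular formula = empirical formula = CH2O

CH2O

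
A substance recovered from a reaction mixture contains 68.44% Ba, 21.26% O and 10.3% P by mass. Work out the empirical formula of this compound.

Assume 100 g: 68.44 g Ba, 21.26 g O, 10.3 g P.
Moles — Ba: 68.44 / 137.33 = 0.4984 mol; O: 21.26 / 16.00 = 1.329 mol; P: 10.3 / 30.97 = 0.3326 mol
Divide by the smallest (0.3326 mol P): Ba 1.498, O 3.995, P 1.000
×2: Ba 3.00, O 7.99, P 2.00 → Ba3O8P2

Ba3O8P2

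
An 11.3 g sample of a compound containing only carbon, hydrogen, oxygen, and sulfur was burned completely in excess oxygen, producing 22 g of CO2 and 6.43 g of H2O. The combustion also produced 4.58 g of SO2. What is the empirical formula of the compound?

C7H10O2S

mol C = 22 / 44.01 = 0.4999; mass C = 0.4999 × 12.01 = 6.004 g
mol H = 2 × (6.43 / 18.02) = 0.7137; mass H = 0.7137 × 1.008 = 0.7194 g
mol S = 4.58 / 64.07 = 0.07148; mass S = 2.293 g
mass O = 11.3 − (9.015) = 2.285 g → mol O = 0.1428
Smallest is S at 0.07148 mol; normalising gives C 6.993, H 9.983, O 1.997, S 1.000
≈ 7:10:2:1 → C7H10O2S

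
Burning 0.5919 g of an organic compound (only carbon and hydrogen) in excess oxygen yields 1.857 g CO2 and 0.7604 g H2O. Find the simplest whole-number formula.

CH2

mol C = 1.857 / 44.01 = 0.04219; mass C = 0.04219 × 12.01 = 0.5068 g
mol H = 2 × (0.7604 / 18.02) = 0.08440; mass H = 0.08440 × 1.008 = 0.08507 g
Smallest is C at 0.04219 mol; normalising gives C 1.000, H 2.000
→ CH2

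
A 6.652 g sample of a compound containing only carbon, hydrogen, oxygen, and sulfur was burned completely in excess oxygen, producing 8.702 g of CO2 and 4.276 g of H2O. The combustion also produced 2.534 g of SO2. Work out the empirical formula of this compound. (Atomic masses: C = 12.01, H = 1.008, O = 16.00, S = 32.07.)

C5H12O4S

mol C = 8.702 / 44.01 = 0.1977; mass C = 0.1977 × 12.01 = 2.375 g
mol H = 2 × (4.276 / 18.02) = 0.4746; mass H = 0.4746 × 1.008 = 0.4784 g
mol S = 2.534 / 64.07 = 0.03955; mass S = 1.268 g
mass O = 6.652 − (4.121) = 2.531 g → mol O = 0.1582
Smallest is S at 0.03955 mol; normalising gives C 4.999, H 11.999, O 3.999, S 1.000
→ C5H12O4S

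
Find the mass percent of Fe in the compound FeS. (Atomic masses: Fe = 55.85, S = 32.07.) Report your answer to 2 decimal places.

63.52%

Molar mass = 1(55.85) + 1(32.07) = 87.920 g/mol
Mass of Fe per mole = 1 × 55.85 = 55.850 g
% Fe = 55.850 / 87.920 × 100 = 63.52%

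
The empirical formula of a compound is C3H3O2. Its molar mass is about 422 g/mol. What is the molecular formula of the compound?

C18H18O12

Empirical-formula mass = 71.05 g/mol
n = 422 / 71.05 = 5.94 ≈ 6
Molecular formula = (C3H3O2)6 = C18H18O12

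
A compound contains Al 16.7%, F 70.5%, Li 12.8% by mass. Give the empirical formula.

Assume 100 g: 16.7 g Al, 70.5 g F, 12.8 g Li.
Moles — Al: 16.7 / 26.98 = 0.619 mol; F: 70.5 / 19.00 = 3.711 mol; Li: 12.8 / 6.94 = 1.844 mol
Smallest is Al at 0.619 mol; normalising gives Al 1.000, F 5.995, Li 2.980
≈ 1:6:3 → AlF6Li3

AlF6Li3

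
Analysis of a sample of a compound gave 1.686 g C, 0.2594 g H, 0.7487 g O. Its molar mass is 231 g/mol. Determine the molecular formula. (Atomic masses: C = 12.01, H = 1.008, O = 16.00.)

C: 1.686 g ÷ 12.01 g/mol = 0.1404 mol
H: 0.2594 g ÷ 1.008 g/mol = 0.2573 mol
O: 0.7487 g ÷ 16.00 g/mol = 0.04679 mol
Smallest is O at 0.04679 mol; normalising gives C 3.000, H 5.499, O 1.000
Multiply by 2: C 6.00, H 11.00, O 2.00 → C6H11O2
Empirical-formula mass = 115.15 g/mol
n = 231 / 115.15 = 2.01 ≈ 2
Molecular formula = (C6H11O2)×2 = C12H22O4

C12H22O4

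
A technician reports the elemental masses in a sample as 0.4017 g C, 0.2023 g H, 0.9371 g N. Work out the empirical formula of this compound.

CH6N2

Moles — C: 0.4017 / 12.01 = 0.03345 mol; H: 0.2023 / 1.008 = 0.2007 mol; N: 0.9371 / 14.01 = 0.06689 mol
Ratios (÷ 0.03345): C 1.000, H 6.000, N 2.000
Ratio ≈ 1:6:2, so the empirical formula is CH6N2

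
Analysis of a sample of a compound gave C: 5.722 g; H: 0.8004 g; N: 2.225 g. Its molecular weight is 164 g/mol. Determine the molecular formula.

C9H15N3

Moles — C: 5.722 / 12.01 = 0.4764 mol; H: 0.8004 / 1.008 = 0.794 mol; N: 2.225 / 14.01 = 0.1588 mol
Ratios (÷ 0.1588): C 3.000, H 5.000, N 1.000
Ratio ≈ 3:5:1, so the empirical formula is C3H5N
Empirical-formula mass = 55.08 g/mol
n = 164 / 55.08 = 2.98 ≈ 3
Molecular formula = (C3H5N)×3 = C9H15N3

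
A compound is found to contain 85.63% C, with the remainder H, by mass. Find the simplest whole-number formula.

Assume 100 g: 85.63 g C, 14.37 g H.
C: 85.63 g ÷ 12.01 g/mol = 7.13 mol
H: 14.37 g ÷ 1.008 g/mol = 14.26 mol
Divide by the smallest (7.13 mol C): C 1.000, H 1.999
Ratio ≈ 1:2, so the empirical formula is CH2

CH2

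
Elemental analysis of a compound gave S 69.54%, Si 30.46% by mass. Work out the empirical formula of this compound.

Assume 100 g: 69.54 g S, 30.46 g Si.
S: 69.54 g ÷ 32.07 g/mol = 2.168 mol
Si: 30.46 g ÷ 28.09 g/mol = 1.084 mol
Ratios (÷ 1.084): S 2.000, Si 1.000
Ratio ≈ 2:1, so the empirical formula is S2Si

S2Si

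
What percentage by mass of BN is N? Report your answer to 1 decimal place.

Molar mass = 1(10.81) + 1(14.01) = 24.820 g/mol
Mass of N per mole = 1 × 14.01 = 14.010 g
% N = 14.010 / 24.820 × 100 = 56.4%

56.4%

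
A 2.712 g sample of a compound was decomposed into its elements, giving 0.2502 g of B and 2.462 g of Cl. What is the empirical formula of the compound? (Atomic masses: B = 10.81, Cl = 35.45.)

BCl3

Moles — B: 0.2502 / 10.81 = 0.02315 mol; Cl: 2.462 / 35.45 = 0.06945 mol
Divide by the smallest (0.02315 mol B): B 1.000, Cl 3.001
Ratio ≈ 1:3, so the empirical formula is BCl3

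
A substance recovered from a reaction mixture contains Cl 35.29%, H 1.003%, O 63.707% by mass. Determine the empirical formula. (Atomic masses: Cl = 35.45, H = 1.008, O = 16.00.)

ClHO4

Assume 100 g: 35.29 g Cl, 1.003 g H, 63.707 g O.
Moles — Cl: 35.29 / 35.45 = 0.9955 mol; H: 1.003 / 1.008 = 0.995 mol; O: 63.707 / 16.00 = 3.982 mol
Ratios (÷ 0.995): Cl 1.000, H 1.000, O 4.002
→ ClHO4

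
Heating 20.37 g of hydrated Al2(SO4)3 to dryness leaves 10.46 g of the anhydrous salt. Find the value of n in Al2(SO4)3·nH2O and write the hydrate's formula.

Mass of water lost = 20.37 − 10.46 = 9.91 g → 9.91 / 18.02 = 0.5499 mol H2O
Molar mass of Al2(SO4)3 = 342.17 g/mol → mol Al2(SO4)3 = 10.46 / 342.17 = 0.03057
n = 0.5499 / 0.03057 = 17.99 ≈ 18 → Al2(SO4)3·18H2O

Al2(SO4)3·18H2O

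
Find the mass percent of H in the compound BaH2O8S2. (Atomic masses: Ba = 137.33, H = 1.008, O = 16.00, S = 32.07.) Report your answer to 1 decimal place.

Molar mass = 1(137.33) + 2(1.008) + 8(16.00) + 2(32.07) = 331.486 g/mol
Mass of H per mole = 2 × 1.008 = 2.016 g
% H = 2.016 / 331.486 × 100 = 0.6%

0.6%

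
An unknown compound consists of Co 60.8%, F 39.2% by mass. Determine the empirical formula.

Assume 100 g: 60.8 g Co, 39.2 g F.
Moles — Co: 60.8 / 58.93 = 1.032 mol; F: 39.2 / 19.00 = 2.063 mol
Ratios (÷ 1.032): Co 1.000, F 2.000
≈ 1:2 → CoF2

CoF2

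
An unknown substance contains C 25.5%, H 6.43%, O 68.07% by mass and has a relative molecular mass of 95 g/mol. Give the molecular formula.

C2H6O4

Assume 100 g: 25.5 g C, 6.43 g H, 68.07 g O.
C: 25.5 g ÷ 12.01 g/mol = 2.123 mol
H: 6.43 g ÷ 1.008 g/mol = 6.379 mol
O: 68.07 g ÷ 16.00 g/mol = 4.254 mol
Smallest is C at 2.123 mol; normalising gives C 1.000, H 3.004, O 2.004
≈ 1:3:2 → CH3O2
Empirical-formula mass = 47.03 g/mol
n = 95 / 47.03 = 2.02 ≈ 2
Molecular formula = (CH3O2)×2 = C2H6O4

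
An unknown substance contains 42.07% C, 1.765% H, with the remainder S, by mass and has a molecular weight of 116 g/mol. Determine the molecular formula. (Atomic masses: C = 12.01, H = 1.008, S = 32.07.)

C4H2S2

Assume 100 g: 42.07 g C, 1.765 g H, 56.165 g S.
C: 42.07 g ÷ 12.01 g/mol = 3.503 mol
H: 1.765 g ÷ 1.008 g/mol = 1.751 mol
S: 56.165 g ÷ 32.07 g/mol = 1.751 mol
Smallest is H at 1.751 mol; normalising gives C 2.001, H 1.000, S 1.000
≈ 2:1:1 → C2HS
Empirical-formula mass = 57.10 g/mol
n = 116 / 57.10 = 2.03 ≈ 2
Molecular formula = (C2HS)×2 = C4H2S2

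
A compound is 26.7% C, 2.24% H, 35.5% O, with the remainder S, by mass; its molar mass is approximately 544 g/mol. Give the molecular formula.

C12H12O12S6

Assume 100 g: 26.7 g C, 2.24 g H, 35.5 g O, 35.56 g S.
Moles — C: 26.7 / 12.01 = 2.223 mol; H: 2.24 / 1.008 = 2.222 mol; O: 35.5 / 16.00 = 2.219 mol; S: 35.56 / 32.07 = 1.109 mol
Smallest is S at 1.109 mol; normalising gives C 2.005, H 2.004, O 2.001, S 1.000
≈ 2:2:2:1 → C2H2O2S
Empirical-formula mass = 90.11 g/mol
n = 544 / 90.11 = 6.04 ≈ 6
Molecular formula = (C2H2O2S)×6 = C12H12O12S6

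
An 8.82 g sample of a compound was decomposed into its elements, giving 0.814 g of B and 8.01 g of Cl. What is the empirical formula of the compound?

BCl3

n(B) = 0.814/10.81 = 0.0753, n(Cl) = 8.01/35.45 = 0.226
Divide by the smallest (0.0753 mol B): B 1.000, Cl 3.001
≈ 1:3 → BCl3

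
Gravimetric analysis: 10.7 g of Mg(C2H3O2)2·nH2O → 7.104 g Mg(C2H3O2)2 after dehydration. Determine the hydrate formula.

Mass of water lost = 10.7 − 7.104 = 3.596 g → 3.596 / 18.02 = 0.1996 mol H2O
Molar mass of Mg(C2H3O2)2 = 142.40 g/mol → mol Mg(C2H3O2)2 = 7.104 / 142.40 = 0.04989
n = 0.1996 / 0.04989 = 4.00 ≈ 4 → Mg(C2H3O2)2·4H2O

Mg(C2H3O2)2·4H2O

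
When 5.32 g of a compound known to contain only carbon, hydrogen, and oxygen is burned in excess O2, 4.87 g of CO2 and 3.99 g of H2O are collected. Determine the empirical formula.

CH4O2

mol C = 4.87 / 44.01 = 0.1107; mass C = 0.1107 × 12.01 = 1.329 g
mol H = 2 × (3.99 / 18.02) = 0.4428; mass H = 0.4428 × 1.008 = 0.4464 g
mass O = 5.32 − (1.775) = 3.545 g → mol O = 0.2215
Ratios (÷ 0.1107): C 1.000, H 4.002, O 2.002
≈ 1:4:2 → CH4O2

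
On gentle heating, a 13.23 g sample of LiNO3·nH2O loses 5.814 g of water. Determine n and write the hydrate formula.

Mass of anhydrous LiNO3 = 13.23 − 5.814 = 7.416 g
mol H2O = 5.814 / 18.02 = 0.3226
Molar mass of LiNO3 = 68.95 g/mol → mol LiNO3 = 7.416 / 68.95 = 0.1076
n = 0.3226 / 0.1076 = 3.00 ≈ 3 → LiNO3·3H2O

LiNO3·3H2O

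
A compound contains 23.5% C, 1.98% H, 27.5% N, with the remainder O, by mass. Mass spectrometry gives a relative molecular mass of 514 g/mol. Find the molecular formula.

Assume 100 g: 23.5 g C, 1.98 g H, 27.5 g N, 47.02 g O.
C: 23.5 g ÷ 12.01 g/mol = 1.957 mol
H: 1.98 g ÷ 1.008 g/mol = 1.964 mol
N: 27.5 g ÷ 14.01 g/mol = 1.963 mol
O: 47.02 g ÷ 16.00 g/mol = 2.939 mol
Divide by the smallest (1.957 mol C): C 1.000, H 1.004, N 1.003, O 1.502
Scaling by 2: C 2.00, H 2.01, N 2.01, O 3.00 → C2H2N2O3
Empirical-formula mass = 102.06 g/mol
n = 514 / 102.06 = 5.04 ≈ 5
Molecular formula = (C2H2N2O3)×5 = C10H10N10O15

C10H10N10O15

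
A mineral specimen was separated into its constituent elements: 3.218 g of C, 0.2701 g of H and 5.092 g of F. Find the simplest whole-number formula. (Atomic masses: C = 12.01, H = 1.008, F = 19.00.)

n(C) = 3.218/12.01 = 0.2679, n(H) = 0.2701/1.008 = 0.268, n(F) = 5.092/19.00 = 0.268
Ratios (÷ 0.2679): C 1.000, H 1.000, F 1.000
Ratio ≈ 1:1:1, so the empirical formula is CHF

CHF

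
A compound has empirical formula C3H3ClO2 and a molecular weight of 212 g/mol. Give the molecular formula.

C6H6Cl2O4

Empirical-formula mass = 106.50 g/mol
n = 212 / 106.50 = 1.99 ≈ 2
Molecular formula = (C3H3ClO2)2 = C6H6Cl2O4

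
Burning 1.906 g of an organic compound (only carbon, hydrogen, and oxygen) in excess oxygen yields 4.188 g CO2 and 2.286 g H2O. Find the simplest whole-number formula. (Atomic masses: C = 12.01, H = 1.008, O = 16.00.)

C3H8O

mol C = 4.188 / 44.01 = 0.09516; mass C = 0.09516 × 12.01 = 1.143 g
mol H = 2 × (2.286 / 18.02) = 0.2537; mass H = 0.2537 × 1.008 = 0.2557 g
mass O = 1.906 − (1.399) = 0.5074 g → mol O = 0.03171
Ratios (÷ 0.03171): C 3.001, H 8.001, O 1.000
→ C3H8O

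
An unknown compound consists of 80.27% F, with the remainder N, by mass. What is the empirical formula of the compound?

Assume 100 g: 80.27 g F, 19.73 g N.
n(F) = 80.27/19.00 = 4.225, n(N) = 19.73/14.01 = 1.408
Divide by the smallest (1.408 mol N): F 3.000, N 1.000
≈ 3:1 → F3N

F3N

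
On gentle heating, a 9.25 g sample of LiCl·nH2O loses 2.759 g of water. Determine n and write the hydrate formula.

Mass of anhydrous LiCl = 9.25 − 2.759 = 6.491 g
mol H2O = 2.759 / 18.02 = 0.1531
Molar mass of LiCl = 42.39 g/mol → mol LiCl = 6.491 / 42.39 = 0.1531
n = 0.1531 / 0.1531 = 1.00 ≈ 1 → LiCl·H2O

LiCl·H2O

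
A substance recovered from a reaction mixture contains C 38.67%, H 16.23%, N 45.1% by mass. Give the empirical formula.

CH5N

Assume 100 g: 38.67 g C, 16.23 g H, 45.1 g N.
C: 38.67 g ÷ 12.01 g/mol = 3.22 mol
H: 16.23 g ÷ 1.008 g/mol = 16.1 mol
N: 45.1 g ÷ 14.01 g/mol = 3.219 mol
Smallest is N at 3.219 mol; normalising gives C 1.000, H 5.002, N 1.000
Ratio ≈ 1:5:1, so the empirical formula is CH5N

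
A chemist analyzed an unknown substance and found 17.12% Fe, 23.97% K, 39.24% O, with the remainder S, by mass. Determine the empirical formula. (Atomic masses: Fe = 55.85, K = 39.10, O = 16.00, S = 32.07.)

Assume 100 g: 17.12 g Fe, 23.97 g K, 39.24 g O, 19.67 g S.
Moles — Fe: 17.12 / 55.85 = 0.3065 mol; K: 23.97 / 39.10 = 0.613 mol; O: 39.24 / 16.00 = 2.453 mol; S: 19.67 / 32.07 = 0.6133 mol
Divide by the smallest (0.3065 mol Fe): Fe 1.000, K 2.000, O 8.001, S 2.001
≈ 1:2:8:2 → FeK2O8S2

FeK2O8S2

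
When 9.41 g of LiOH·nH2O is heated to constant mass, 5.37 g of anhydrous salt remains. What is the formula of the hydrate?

Mass of water lost = 9.41 − 5.37 = 4.04 g → 4.04 / 18.02 = 0.2242 mol H2O
Molar mass of LiOH = 23.95 g/mol → mol LiOH = 5.37 / 23.95 = 0.2242
n = 0.2242 / 0.2242 = 1.00 ≈ 1 → LiOH·H2O

LiOH·H2O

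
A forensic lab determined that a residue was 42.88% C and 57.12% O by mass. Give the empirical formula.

Assume 100 g: 42.88 g C, 57.12 g O.
n(C) = 42.88/12.01 = 3.57, n(O) = 57.12/16.00 = 3.57
Divide by the smallest (3.57 mol O): C 1.000, O 1.000
Ratio ≈ 1:1, so the empirical formula is CO

CO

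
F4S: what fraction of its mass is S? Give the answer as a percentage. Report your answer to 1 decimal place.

29.7%

Molar mass = 4(19.00) + 1(32.07) = 108.070 g/mol
Mass of S per mole = 1 × 32.07 = 32.070 g
% S = 32.070 / 108.070 × 100 = 29.7%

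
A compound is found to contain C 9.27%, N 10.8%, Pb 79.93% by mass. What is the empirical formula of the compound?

Assume 100 g: 9.27 g C, 10.8 g N, 79.93 g Pb.
C: 9.27 g ÷ 12.01 g/mol = 0.7719 mol
N: 10.8 g ÷ 14.01 g/mol = 0.7709 mol
Pb: 79.93 g ÷ 207.2 g/mol = 0.3858 mol
Ratios (÷ 0.3858): C 2.001, N 1.998, Pb 1.000
→ C2N2Pb

C2N2Pb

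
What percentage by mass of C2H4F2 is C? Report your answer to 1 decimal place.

36.4%

Molar mass = 2(12.01) + 4(1.008) + 2(19.00) = 66.052 g/mol
Mass of C per mole = 2 × 12.01 = 24.020 g
% C = 24.020 / 66.052 × 100 = 36.4%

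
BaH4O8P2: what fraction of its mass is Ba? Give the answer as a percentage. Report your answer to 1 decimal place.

Molar mass = 1(137.33) + 4(1.008) + 8(16.00) + 2(30.97) = 331.302 g/mol
Mass of Ba per mole = 1 × 137.33 = 137.330 g
% Ba = 137.330 / 331.302 × 100 = 41.5%

41.5%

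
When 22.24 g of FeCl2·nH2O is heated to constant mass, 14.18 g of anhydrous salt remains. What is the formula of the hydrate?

FeCl2·4H2O

Mass of water lost = 22.24 − 14.18 = 8.06 g → 8.06 / 18.02 = 0.4473 mol H2O
Molar mass of FeCl2 = 126.75 g/mol → mol FeCl2 = 14.18 / 126.75 = 0.1119
n = 0.4473 / 0.1119 = 4.00 ≈ 4 → FeCl2·4H2O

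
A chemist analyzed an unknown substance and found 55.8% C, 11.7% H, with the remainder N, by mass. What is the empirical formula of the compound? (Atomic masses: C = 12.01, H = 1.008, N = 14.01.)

C2H5N

Assume 100 g: 55.8 g C, 11.7 g H, 32.5 g N.
n(C) = 55.8/12.01 = 4.646, n(H) = 11.7/1.008 = 11.61, n(N) = 32.5/14.01 = 2.32
Divide by the smallest (2.32 mol N): C 2.003, H 5.004, N 1.000
Ratio ≈ 2:5:1, so the empirical formula is C2H5N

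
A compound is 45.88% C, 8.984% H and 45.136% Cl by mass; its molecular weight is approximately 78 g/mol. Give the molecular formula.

Assume 100 g: 45.88 g C, 8.984 g H, 45.136 g Cl.
n(C) = 45.88/12.01 = 3.82, n(H) = 8.984/1.008 = 8.913, n(Cl) = 45.136/35.45 = 1.273
Divide by the smallest (1.273 mol Cl): C 3.000, H 7.000, Cl 1.000
Ratio ≈ 3:7:1, so the empirical formula is C3H7Cl
Empirical-formula mass = 78.54 g/mol
n = 78 / 78.54 = 0.99 ≈ 1
Molecular formula = empirical formula = C3H7Cl

C3H7Cl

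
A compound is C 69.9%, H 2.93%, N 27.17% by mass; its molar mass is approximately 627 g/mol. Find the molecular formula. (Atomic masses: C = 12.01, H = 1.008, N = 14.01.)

Assume 100 g: 69.9 g C, 2.93 g H, 27.17 g N.
Moles — C: 69.9 / 12.01 = 5.82 mol; H: 2.93 / 1.008 = 2.907 mol; N: 27.17 / 14.01 = 1.939 mol
Ratios (÷ 1.939): C 3.001, H 1.499, N 1.000
×2: C 6.00, H 3.00, N 2.00 → C6H3N2
Empirical-formula mass = 103.10 g/mol
n = 627 / 103.10 = 6.08 ≈ 6
Molecular formula = (C6H3N2)×6 = C36H18N12

C36H18N12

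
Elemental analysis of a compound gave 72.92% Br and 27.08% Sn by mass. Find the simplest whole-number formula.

Assume 100 g: 72.92 g Br, 27.08 g Sn.
n(Br) = 72.92/79.90 = 0.9126, n(Sn) = 27.08/118.71 = 0.2281
Smallest is Sn at 0.2281 mol; normalising gives Br 4.001, Sn 1.000
≈ 4:1 → Br4Sn

Br4Sn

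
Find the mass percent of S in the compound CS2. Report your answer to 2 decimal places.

Molar mass = 1(12.01) + 2(32.07) = 76.150 g/mol
Mass of S per mole = 2 × 32.07 = 64.140 g
% S = 64.140 / 76.150 × 100 = 84.23%

84.23%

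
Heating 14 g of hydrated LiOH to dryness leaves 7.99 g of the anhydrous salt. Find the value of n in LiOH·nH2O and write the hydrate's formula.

LiOH·H2O

Mass of water lost = 14 − 7.99 = 6.01 g → 6.01 / 18.02 = 0.3335 mol H2O
Molar mass of LiOH = 23.95 g/mol → mol LiOH = 7.99 / 23.95 = 0.3336
n = 0.3335 / 0.3336 = 1.00 ≈ 1 → LiOH·H2O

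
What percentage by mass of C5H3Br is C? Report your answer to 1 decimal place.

42.0%

Molar mass = 5(12.01) + 3(1.008) + 1(79.90) = 142.974 g/mol
Mass of C per mole = 5 × 12.01 = 60.050 g
% C = 60.050 / 142.974 × 100 = 42.0%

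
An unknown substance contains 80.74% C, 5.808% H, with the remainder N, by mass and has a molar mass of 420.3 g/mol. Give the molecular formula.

C28H24N4

Assume 100 g: 80.74 g C, 5.808 g H, 13.452 g N.
n(C) = 80.74/12.01 = 6.723, n(H) = 5.808/1.008 = 5.762, n(N) = 13.452/14.01 = 0.9602
Smallest is N at 0.9602 mol; normalising gives C 7.002, H 6.001, N 1.000
≈ 7:6:1 → C7H6N
Empirical-formula mass = 104.13 g/mol
n = 420.3 / 104.13 = 4.04 ≈ 4
Molecular formula = (C7H6N)×4 = C28H24N4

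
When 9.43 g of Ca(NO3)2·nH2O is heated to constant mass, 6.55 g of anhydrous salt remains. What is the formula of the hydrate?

Ca(NO3)2·4H2O

Mass of water lost = 9.43 − 6.55 = 2.88 g → 2.88 / 18.02 = 0.1598 mol H2O
Molar mass of Ca(NO3)2 = 164.10 g/mol → mol Ca(NO3)2 = 6.55 / 164.10 = 0.03991
n = 0.1598 / 0.03991 = 4.00 ≈ 4 → Ca(NO3)2·4H2O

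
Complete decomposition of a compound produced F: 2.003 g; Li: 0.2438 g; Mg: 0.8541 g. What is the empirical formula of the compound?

F3LiMg

F: 2.003 g ÷ 19.00 g/mol = 0.1054 mol
Li: 0.2438 g ÷ 6.94 g/mol = 0.03513 mol
Mg: 0.8541 g ÷ 24.31 g/mol = 0.03513 mol
Smallest is Li at 0.03513 mol; normalising gives F 3.001, Li 1.000, Mg 1.000
→ F3LiMg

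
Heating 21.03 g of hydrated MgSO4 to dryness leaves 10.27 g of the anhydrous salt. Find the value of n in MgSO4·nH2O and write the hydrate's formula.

Mass of water lost = 21.03 − 10.27 = 10.76 g → 10.76 / 18.02 = 0.5971 mol H2O
Molar mass of MgSO4 = 120.38 g/mol → mol MgSO4 = 10.27 / 120.38 = 0.08531
n = 0.5971 / 0.08531 = 7.00 ≈ 7 → MgSO4·7H2O

MgSO4·7H2O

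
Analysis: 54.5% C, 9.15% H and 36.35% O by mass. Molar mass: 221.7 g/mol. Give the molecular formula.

C10H20O5

Assume 100 g: 54.5 g C, 9.15 g H, 36.35 g O.
C: 54.5 g ÷ 12.01 g/mol = 4.538 mol
H: 9.15 g ÷ 1.008 g/mol = 9.077 mol
O: 36.35 g ÷ 16.00 g/mol = 2.272 mol
Ratios (÷ 2.272): C 1.997, H 3.996, O 1.000
→ C2H4O
Empirical-formula mass = 44.05 g/mol
n = 221.7 / 44.05 = 5.03 ≈ 5
Molecular formula = (C2H4O)×5 = C10H20O5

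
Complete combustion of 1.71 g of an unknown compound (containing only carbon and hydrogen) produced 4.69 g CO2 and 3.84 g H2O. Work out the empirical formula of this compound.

CH4

mol C = 4.69 / 44.01 = 0.1066; mass C = 0.1066 × 12.01 = 1.280 g
mol H = 2 × (3.84 / 18.02) = 0.4262; mass H = 0.4262 × 1.008 = 0.4296 g
Divide by the smallest (0.1066 mol C): C 1.000, H 3.999
≈ 1:4 → CH4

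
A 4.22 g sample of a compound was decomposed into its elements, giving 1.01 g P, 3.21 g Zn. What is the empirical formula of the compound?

n(P) = 1.01/30.97 = 0.03261, n(Zn) = 3.21/65.38 = 0.0491
Smallest is P at 0.03261 mol; normalising gives P 1.000, Zn 1.505
Scaling by 2: P 2.00, Zn 3.01 → P2Zn3

P2Zn3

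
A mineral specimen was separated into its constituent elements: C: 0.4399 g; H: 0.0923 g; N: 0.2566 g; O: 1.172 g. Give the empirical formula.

C2H5NO4

C: 0.4399 g ÷ 12.01 g/mol = 0.03663 mol
H: 0.0923 g ÷ 1.008 g/mol = 0.09157 mol
N: 0.2566 g ÷ 14.01 g/mol = 0.01832 mol
O: 1.172 g ÷ 16.00 g/mol = 0.07325 mol
Divide by the smallest (0.01832 mol N): C 2.000, H 4.999, N 1.000, O 3.999
≈ 2:5:1:4 → C2H5NO4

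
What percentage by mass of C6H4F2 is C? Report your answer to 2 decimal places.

63.16%

Molar mass = 6(12.01) + 4(1.008) + 2(19.00) = 114.092 g/mol
Mass of C per mole = 6 × 12.01 = 72.060 g
% C = 72.060 / 114.092 × 100 = 63.16%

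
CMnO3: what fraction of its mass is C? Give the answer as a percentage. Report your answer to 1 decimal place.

10.4%

Molar mass = 1(12.01) + 1(54.94) + 3(16.00) = 114.950 g/mol
Mass of C per mole = 1 × 12.01 = 12.010 g
% C = 12.010 / 114.950 × 100 = 10.4%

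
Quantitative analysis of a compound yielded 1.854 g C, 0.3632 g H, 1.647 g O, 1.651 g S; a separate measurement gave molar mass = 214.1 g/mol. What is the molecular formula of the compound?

C6H14O4S2

n(C) = 1.854/12.01 = 0.1544, n(H) = 0.3632/1.008 = 0.3603, n(O) = 1.647/16.00 = 0.1029, n(S) = 1.651/32.07 = 0.05148
Ratios (÷ 0.05148): C 2.999, H 6.999, O 2.000, S 1.000
→ C3H7O2S
Empirical-formula mass = 107.16 g/mol
n = 214.1 / 107.16 = 2.00 ≈ 2
Molecular formula = (C3H7O2S)×2 = C6H14O4S2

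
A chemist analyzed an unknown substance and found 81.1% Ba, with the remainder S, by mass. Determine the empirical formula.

Assume 100 g: 81.1 g Ba, 18.9 g S.
Moles — Ba: 81.1 / 137.33 = 0.5905 mol; S: 18.9 / 32.07 = 0.5893 mol
Ratios (÷ 0.5893): Ba 1.002, S 1.000
→ BaS

BaS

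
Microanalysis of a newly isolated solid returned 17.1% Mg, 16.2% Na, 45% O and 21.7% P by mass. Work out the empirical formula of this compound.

Assume 100 g: 17.1 g Mg, 16.2 g Na, 45 g O, 21.7 g P.
Moles — Mg: 17.1 / 24.31 = 0.7034 mol; Na: 16.2 / 22.99 = 0.7047 mol; O: 45 / 16.00 = 2.812 mol; P: 21.7 / 30.97 = 0.7007 mol
Ratios (÷ 0.7007): Mg 1.004, Na 1.006, O 4.014, P 1.000
→ MgNaO4P

MgNaO4P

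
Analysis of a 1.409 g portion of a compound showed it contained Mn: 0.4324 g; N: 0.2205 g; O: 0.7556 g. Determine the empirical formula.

Moles — Mn: 0.4324 / 54.94 = 0.00787 mol; N: 0.2205 / 14.01 = 0.01574 mol; O: 0.7556 / 16.00 = 0.04723 mol
Ratios (÷ 0.00787): Mn 1.000, N 2.000, O 6.000
≈ 1:2:6 → MnN2O6

MnN2O6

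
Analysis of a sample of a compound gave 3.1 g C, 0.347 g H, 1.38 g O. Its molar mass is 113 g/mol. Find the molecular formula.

n(C) = 3.1/12.01 = 0.2581, n(H) = 0.347/1.008 = 0.3442, n(O) = 1.38/16.00 = 0.08625
Smallest is O at 0.08625 mol; normalising gives C 2.993, H 3.991, O 1.000
→ C3H4O
Empirical-formula mass = 56.06 g/mol
n = 113 / 56.06 = 2.02 ≈ 2
Molecular formula = (C3H4O)×2 = C6H8O2

C6H8O2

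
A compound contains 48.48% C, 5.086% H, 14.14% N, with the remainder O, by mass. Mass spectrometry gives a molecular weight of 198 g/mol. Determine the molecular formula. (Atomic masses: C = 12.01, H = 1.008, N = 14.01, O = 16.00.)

C8H10N2O4

Assume 100 g: 48.48 g C, 5.086 g H, 14.14 g N, 32.294 g O.
Moles — C: 48.48 / 12.01 = 4.037 mol; H: 5.086 / 1.008 = 5.046 mol; N: 14.14 / 14.01 = 1.009 mol; O: 32.294 / 16.00 = 2.018 mol
Ratios (÷ 1.009): C 4.000, H 4.999, N 1.000, O 2.000
Ratio ≈ 4:5:1:2, so the empirical formula is C4H5NO2
Empirical-formula mass = 99.09 g/mol
n = 198 / 99.09 = 2.00 ≈ 2
Molecular formula = (C4H5NO2)×2 = C8H10N2O4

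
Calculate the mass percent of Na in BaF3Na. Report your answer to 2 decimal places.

10.58%

Molar mass = 1(137.33) + 3(19.00) + 1(22.99) = 217.320 g/mol
Mass of Na per mole = 1 × 22.99 = 22.990 g
% Na = 22.990 / 217.320 × 100 = 10.58%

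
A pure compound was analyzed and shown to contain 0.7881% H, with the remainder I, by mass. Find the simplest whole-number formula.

HI

Assume 100 g: 0.7881 g H, 99.212 g I.
H: 0.7881 g ÷ 1.008 g/mol = 0.7818 mol
I: 99.212 g ÷ 126.90 g/mol = 0.7818 mol
Ratios (÷ 0.7818): H 1.000, I 1.000
Ratio ≈ 1:1, so the empirical formula is HI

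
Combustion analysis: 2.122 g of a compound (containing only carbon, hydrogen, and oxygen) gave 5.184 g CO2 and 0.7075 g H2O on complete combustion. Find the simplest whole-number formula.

C3H2O

mol C = 5.184 / 44.01 = 0.1178; mass C = 0.1178 × 12.01 = 1.415 g
mol H = 2 × (0.7075 / 18.02) = 0.07852; mass H = 0.07852 × 1.008 = 0.07915 g
mass O = 2.122 − (1.494) = 0.6282 g → mol O = 0.03926
Divide by the smallest (0.03926 mol O): C 3.000, H 2.000, O 1.000
≈ 3:2:1 → C3H2O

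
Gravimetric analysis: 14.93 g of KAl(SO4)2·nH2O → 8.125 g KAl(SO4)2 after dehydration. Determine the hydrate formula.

Mass of water lost = 14.93 − 8.125 = 6.805 g → 6.805 / 18.02 = 0.3776 mol H2O
Molar mass of KAl(SO4)2 = 258.22 g/mol → mol KAl(SO4)2 = 8.125 / 258.22 = 0.03147
n = 0.3776 / 0.03147 = 12.00 ≈ 12 → KAl(SO4)2·12H2O

KAl(SO4)2·12H2O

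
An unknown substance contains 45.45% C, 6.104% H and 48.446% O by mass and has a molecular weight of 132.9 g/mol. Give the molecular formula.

C5H8O4

Assume 100 g: 45.45 g C, 6.104 g H, 48.446 g O.
n(C) = 45.45/12.01 = 3.784, n(H) = 6.104/1.008 = 6.056, n(O) = 48.446/16.00 = 3.028
Ratios (÷ 3.028): C 1.250, H 2.000, O 1.000
Multiply by 4: C 5.00, H 8.00, O 4.00 → C5H8O4
Empirical-formula mass = 132.11 g/mol
n = 132.9 / 132.11 = 1.01 ≈ 1
Molecular formula = empirical formula = C5H8O4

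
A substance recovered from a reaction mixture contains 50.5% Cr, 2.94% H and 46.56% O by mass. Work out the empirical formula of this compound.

CrH3O3

Assume 100 g: 50.5 g Cr, 2.94 g H, 46.56 g O.
Cr: 50.5 g ÷ 52.00 g/mol = 0.9712 mol
H: 2.94 g ÷ 1.008 g/mol = 2.917 mol
O: 46.56 g ÷ 16.00 g/mol = 2.91 mol
Divide by the smallest (0.9712 mol Cr): Cr 1.000, H 3.003, O 2.996
Ratio ≈ 1:3:3, so the empirical formula is CrH3O3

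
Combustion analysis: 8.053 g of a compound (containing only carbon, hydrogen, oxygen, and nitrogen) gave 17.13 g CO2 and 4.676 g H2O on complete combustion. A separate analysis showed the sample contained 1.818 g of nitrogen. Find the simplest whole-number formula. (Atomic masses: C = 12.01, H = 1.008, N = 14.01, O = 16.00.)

C6H8N2O

mol C = 17.13 / 44.01 = 0.3892; mass C = 0.3892 × 12.01 = 4.675 g
mol H = 2 × (4.676 / 18.02) = 0.5190; mass H = 0.5190 × 1.008 = 0.5231 g
mol N = 1.818 / 14.01 = 0.1298
mass O = 8.053 − (7.016) = 1.037 g → mol O = 0.06483
Ratios (÷ 0.06483): C 6.004, H 8.006, N 2.002, O 1.000
≈ 6:8:2:1 → C6H8N2O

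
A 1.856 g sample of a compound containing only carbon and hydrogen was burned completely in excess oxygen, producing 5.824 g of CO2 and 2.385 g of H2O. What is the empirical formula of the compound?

CH2

mol C = 5.824 / 44.01 = 0.1323; mass C = 0.1323 × 12.01 = 1.589 g
mol H = 2 × (2.385 / 18.02) = 0.2647; mass H = 0.2647 × 1.008 = 0.2668 g
Divide by the smallest (0.1323 mol C): C 1.000, H 2.000
Ratio ≈ 1:2, so the empirical formula is CH2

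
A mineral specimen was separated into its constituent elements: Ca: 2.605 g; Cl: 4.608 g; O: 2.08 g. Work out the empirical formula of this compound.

CaCl2O2

Ca: 2.605 g ÷ 40.08 g/mol = 0.065 mol
Cl: 4.608 g ÷ 35.45 g/mol = 0.13 mol
O: 2.08 g ÷ 16.00 g/mol = 0.13 mol
Divide by the smallest (0.065 mol Ca): Ca 1.000, Cl 2.000, O 2.000
→ CaCl2O2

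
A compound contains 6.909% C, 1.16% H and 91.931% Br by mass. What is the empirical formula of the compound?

CH2Br2

Assume 100 g: 6.909 g C, 1.16 g H, 91.931 g Br.
n(C) = 6.909/12.01 = 0.5753, n(H) = 1.16/1.008 = 1.151, n(Br) = 91.931/79.90 = 1.151
Smallest is C at 0.5753 mol; normalising gives C 1.000, H 2.000, Br 2.000
Ratio ≈ 1:2:2, so the empirical formula is CH2Br2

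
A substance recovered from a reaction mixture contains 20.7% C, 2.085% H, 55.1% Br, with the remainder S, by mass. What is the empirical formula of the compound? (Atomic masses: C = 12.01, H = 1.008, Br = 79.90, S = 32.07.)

Assume 100 g: 20.7 g C, 2.085 g H, 55.1 g Br, 22.115 g S.
n(C) = 20.7/12.01 = 1.724, n(H) = 2.085/1.008 = 2.068, n(Br) = 55.1/79.90 = 0.6896, n(S) = 22.115/32.07 = 0.6896
Ratios (÷ 0.6896): C 2.499, H 3.000, Br 1.000, S 1.000
Scaling by 2: C 5.00, H 6.00, Br 2.00, S 2.00 → C5H6Br2S2

C5H6Br2S2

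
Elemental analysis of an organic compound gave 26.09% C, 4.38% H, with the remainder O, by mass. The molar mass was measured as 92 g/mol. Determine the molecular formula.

C2H4O4

Assume 100 g: 26.09 g C, 4.38 g H, 69.53 g O.
n(C) = 26.09/12.01 = 2.172, n(H) = 4.38/1.008 = 4.345, n(O) = 69.53/16.00 = 4.346
Ratios (÷ 2.172): C 1.000, H 2.000, O 2.000
→ CH2O2
Empirical-formula mass = 46.03 g/mol
n = 92 / 46.03 = 2.00 ≈ 2
Molecular formula = (CH2O2)×2 = C2H4O4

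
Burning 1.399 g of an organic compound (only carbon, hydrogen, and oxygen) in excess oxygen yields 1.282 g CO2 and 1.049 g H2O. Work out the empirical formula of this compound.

mol C = 1.282 / 44.01 = 0.02913; mass C = 0.02913 × 12.01 = 0.3498 g
mol H = 2 × (1.049 / 18.02) = 0.1164; mass H = 0.1164 × 1.008 = 0.1174 g
mass O = 1.399 − (0.4672) = 0.9318 g → mol O = 0.05824
Smallest is C at 0.02913 mol; normalising gives C 1.000, H 3.997, O 1.999
Ratio ≈ 1:4:2, so the empirical formula is CH4O2

CH4O2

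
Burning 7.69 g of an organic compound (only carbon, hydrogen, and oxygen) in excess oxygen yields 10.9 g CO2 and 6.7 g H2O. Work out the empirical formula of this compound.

mol C = 10.9 / 44.01 = 0.2477; mass C = 0.2477 × 12.01 = 2.975 g
mol H = 2 × (6.7 / 18.02) = 0.7436; mass H = 0.7436 × 1.008 = 0.7496 g
mass O = 7.69 − (3.724) = 3.966 g → mol O = 0.2479
Smallest is C at 0.2477 mol; normalising gives C 1.000, H 3.002, O 1.001
→ CH3O

CH3O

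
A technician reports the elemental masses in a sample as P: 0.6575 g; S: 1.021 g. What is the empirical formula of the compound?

P2S3

n(P) = 0.6575/30.97 = 0.02123, n(S) = 1.021/32.07 = 0.03184
Ratios (÷ 0.02123): P 1.000, S 1.500
×2: P 2.00, S 3.00 → P2S3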